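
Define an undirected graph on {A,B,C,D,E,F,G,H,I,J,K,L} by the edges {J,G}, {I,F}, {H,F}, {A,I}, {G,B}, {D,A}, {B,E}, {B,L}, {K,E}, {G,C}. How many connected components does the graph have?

Component: {A, D, F, H, I}
Component: {B, C, E, G, J, K, L}

2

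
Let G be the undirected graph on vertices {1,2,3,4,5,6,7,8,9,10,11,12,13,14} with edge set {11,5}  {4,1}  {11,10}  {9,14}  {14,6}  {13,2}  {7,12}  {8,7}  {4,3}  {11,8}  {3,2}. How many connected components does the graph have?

Component: {6, 9, 14}
Component: {1, 2, 3, 4, 13}
Component: {5, 7, 8, 10, 11, 12}

3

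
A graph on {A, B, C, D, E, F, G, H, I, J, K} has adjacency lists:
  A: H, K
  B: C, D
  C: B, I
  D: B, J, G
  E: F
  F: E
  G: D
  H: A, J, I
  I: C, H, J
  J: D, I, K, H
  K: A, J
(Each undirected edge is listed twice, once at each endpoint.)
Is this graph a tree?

No

The graph has 11 vertices and 12 edges.
It is not connected, so it is not a tree.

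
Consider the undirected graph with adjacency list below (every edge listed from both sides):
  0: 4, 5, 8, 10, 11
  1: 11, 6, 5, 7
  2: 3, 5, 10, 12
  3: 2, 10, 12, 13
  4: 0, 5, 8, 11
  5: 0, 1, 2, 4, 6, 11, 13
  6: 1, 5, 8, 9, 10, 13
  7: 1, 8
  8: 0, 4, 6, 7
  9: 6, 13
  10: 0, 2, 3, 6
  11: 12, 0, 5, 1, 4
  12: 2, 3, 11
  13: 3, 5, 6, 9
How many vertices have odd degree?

Degrees: 0:5, 1:4, 2:4, 3:4, 4:4, 5:7, 6:6, 7:2, 8:4, 9:2, 10:4, 11:5, 12:3, 13:4
Odd-degree vertices: 0, 5, 11, 12.

4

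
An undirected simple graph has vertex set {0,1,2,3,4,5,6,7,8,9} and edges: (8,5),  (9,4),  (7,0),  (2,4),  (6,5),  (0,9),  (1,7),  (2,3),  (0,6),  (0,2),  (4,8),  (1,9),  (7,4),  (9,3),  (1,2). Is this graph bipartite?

Yes

Partition the vertices as {2, 6, 7, 8, 9} vs {0, 1, 3, 4, 5}. Each listed edge has one endpoint in each part, so the graph is bipartite.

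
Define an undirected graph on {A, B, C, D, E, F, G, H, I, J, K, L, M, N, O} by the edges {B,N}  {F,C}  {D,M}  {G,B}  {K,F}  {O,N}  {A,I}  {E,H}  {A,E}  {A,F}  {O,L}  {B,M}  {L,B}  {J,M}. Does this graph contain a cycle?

Yes

The graph has 15 vertices, 14 edges, and 2 connected components.
One cycle is B-L-O-N-B.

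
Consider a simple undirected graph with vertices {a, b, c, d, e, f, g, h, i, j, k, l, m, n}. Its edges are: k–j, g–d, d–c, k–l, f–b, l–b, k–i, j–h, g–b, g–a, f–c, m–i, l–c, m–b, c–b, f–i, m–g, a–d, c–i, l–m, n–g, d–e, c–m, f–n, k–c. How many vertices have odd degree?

Degrees: a:2, b:5, c:7, d:4, e:1, f:4, g:5, h:1, i:4, j:2, k:4, l:4, m:5, n:2
Odd-degree vertices: b, c, e, g, h, m.

6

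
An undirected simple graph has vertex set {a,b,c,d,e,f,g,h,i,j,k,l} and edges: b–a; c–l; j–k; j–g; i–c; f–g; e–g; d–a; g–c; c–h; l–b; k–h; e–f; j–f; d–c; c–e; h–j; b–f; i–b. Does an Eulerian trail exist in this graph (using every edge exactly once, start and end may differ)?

Yes

Degrees: a:2, b:4, c:6, d:2, e:3, f:4, g:4, h:3, i:2, j:4, k:2, l:2
Odd-degree vertices: e, h (2 total).
With 2 odd-degree vertices and all edges in one connected piece, an Eulerian trail exists (from e to h).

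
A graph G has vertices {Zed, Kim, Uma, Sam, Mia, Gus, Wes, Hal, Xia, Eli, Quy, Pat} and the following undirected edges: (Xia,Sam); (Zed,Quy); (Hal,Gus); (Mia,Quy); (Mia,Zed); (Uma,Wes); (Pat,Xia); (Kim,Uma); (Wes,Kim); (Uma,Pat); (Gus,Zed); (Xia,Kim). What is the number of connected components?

3

Component: {Eli}
Component: {Zed, Mia, Gus, Hal, Quy}
Component: {Kim, Uma, Sam, Wes, Xia, Pat}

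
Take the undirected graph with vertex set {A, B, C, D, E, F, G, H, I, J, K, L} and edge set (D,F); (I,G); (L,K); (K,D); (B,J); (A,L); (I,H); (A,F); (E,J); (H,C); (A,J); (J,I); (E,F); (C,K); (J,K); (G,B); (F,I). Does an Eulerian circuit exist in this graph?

Degrees: A:3, B:2, C:2, D:2, E:2, F:4, G:2, H:2, I:4, J:5, K:4, L:2
Vertices with odd degree: A, J. An Eulerian circuit requires all degrees even.

No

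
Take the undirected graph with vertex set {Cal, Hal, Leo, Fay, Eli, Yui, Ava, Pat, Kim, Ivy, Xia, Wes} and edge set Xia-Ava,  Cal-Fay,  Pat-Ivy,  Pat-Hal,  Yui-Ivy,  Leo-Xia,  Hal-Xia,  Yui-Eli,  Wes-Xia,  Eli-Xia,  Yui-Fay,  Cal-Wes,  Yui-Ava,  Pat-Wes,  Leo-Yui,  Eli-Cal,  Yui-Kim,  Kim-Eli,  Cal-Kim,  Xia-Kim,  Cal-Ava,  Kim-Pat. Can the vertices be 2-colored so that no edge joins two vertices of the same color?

Kim-Eli-Xia-Kim is an odd cycle (length 3), and a bipartite graph can contain only even cycles.

No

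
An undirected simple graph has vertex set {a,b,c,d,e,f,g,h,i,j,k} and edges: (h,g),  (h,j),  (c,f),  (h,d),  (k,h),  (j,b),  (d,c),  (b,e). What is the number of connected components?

3

Component: {a}
Component: {i}
Component: {b, c, d, e, f, g, h, j, k}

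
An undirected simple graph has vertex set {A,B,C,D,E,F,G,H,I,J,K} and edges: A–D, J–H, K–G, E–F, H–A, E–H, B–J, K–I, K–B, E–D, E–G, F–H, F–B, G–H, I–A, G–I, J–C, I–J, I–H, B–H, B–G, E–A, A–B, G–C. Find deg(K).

Neighbors of K: B, G, I.

3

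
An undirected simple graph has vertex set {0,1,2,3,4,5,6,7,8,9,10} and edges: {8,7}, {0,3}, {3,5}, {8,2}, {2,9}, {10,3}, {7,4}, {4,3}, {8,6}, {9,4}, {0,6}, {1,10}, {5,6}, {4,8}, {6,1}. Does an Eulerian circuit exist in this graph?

Yes

Degrees: 0:2, 1:2, 2:2, 3:4, 4:4, 5:2, 6:4, 7:2, 8:4, 9:2, 10:2
Every vertex has even degree and the edges form a single connected piece, so an Eulerian circuit exists.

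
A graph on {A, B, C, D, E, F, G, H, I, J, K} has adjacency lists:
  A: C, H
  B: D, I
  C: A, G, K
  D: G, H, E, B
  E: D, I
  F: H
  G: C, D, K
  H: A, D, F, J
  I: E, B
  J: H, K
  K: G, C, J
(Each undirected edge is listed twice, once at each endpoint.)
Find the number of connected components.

Component: {A, B, C, D, E, F, G, H, I, J, K}

1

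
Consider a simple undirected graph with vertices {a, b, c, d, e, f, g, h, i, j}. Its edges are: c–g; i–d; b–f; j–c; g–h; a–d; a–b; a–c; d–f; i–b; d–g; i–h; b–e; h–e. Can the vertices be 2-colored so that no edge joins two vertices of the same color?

A valid 2-coloring puts {b, c, d, h} on one side and {a, e, f, g, i, j} on the other; every edge crosses between the two sides.

Yes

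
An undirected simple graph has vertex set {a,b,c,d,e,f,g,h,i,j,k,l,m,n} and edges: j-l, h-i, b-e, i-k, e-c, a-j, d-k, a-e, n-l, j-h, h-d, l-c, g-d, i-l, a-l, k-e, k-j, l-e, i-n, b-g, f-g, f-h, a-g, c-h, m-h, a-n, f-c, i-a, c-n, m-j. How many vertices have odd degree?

6

Degrees: a:6, b:2, c:5, d:3, e:5, f:3, g:4, h:6, i:5, j:5, k:4, l:6, m:2, n:4
Odd-degree vertices: c, d, e, f, i, j.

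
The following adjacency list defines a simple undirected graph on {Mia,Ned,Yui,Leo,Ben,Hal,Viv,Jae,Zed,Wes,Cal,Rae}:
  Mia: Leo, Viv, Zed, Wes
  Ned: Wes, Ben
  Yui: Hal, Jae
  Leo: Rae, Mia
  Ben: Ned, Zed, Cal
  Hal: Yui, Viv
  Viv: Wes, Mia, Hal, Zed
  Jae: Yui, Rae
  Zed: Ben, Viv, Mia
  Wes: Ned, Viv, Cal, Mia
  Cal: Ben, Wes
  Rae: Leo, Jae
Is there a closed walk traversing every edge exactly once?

Degrees: Mia:4, Ned:2, Yui:2, Leo:2, Ben:3, Hal:2, Viv:4, Jae:2, Zed:3, Wes:4, Cal:2, Rae:2
Ben, Zed have odd degree; an Eulerian circuit needs every degree to be even, so none exists.

No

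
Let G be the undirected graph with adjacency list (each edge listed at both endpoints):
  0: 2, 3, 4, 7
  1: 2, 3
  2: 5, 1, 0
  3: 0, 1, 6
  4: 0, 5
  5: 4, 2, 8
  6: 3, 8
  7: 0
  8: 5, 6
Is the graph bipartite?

Partition the vertices as {2, 3, 4, 7, 8} vs {0, 1, 5, 6}. Each listed edge has one endpoint in each part, so the graph is bipartite.

Yes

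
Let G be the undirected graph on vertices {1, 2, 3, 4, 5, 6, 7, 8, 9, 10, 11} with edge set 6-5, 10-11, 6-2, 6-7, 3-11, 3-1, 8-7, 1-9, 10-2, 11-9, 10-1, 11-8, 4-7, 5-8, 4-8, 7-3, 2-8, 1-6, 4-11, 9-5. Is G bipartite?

No

8-4-11-8 is an odd cycle (length 3), and a bipartite graph can contain only even cycles.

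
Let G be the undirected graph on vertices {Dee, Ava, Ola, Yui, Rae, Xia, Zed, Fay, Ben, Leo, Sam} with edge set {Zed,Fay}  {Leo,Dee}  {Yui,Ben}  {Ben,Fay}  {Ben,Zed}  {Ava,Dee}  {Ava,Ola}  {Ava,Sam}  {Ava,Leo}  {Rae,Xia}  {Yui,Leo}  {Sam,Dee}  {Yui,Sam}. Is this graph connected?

Component: {Rae, Xia}
Component: {Dee, Ava, Ola, Yui, Zed, Fay, Ben, Leo, Sam}
No edge joins these 2 groups, so the graph is disconnected.

No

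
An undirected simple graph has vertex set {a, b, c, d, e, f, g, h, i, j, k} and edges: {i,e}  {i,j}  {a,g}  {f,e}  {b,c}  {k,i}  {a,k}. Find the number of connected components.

Component: {d}
Component: {h}
Component: {b, c}
Component: {a, e, f, g, i, j, k}

4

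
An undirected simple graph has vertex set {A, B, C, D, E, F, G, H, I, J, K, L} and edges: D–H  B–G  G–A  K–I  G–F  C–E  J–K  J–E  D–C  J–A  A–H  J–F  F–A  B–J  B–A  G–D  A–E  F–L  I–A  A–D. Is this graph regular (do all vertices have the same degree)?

Degrees: A:8, B:3, C:2, D:4, E:3, F:4, G:4, H:2, I:2, J:5, K:2, L:1
Vertex L has degree 1 while A has degree 8, so the graph is not regular.

No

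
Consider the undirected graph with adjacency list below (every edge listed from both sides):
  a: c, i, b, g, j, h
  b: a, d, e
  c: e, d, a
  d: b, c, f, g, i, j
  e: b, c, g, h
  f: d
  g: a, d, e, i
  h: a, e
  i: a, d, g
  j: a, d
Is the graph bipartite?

The cycle i-g-d-i has length 3, which is odd, so the graph is not bipartite.

No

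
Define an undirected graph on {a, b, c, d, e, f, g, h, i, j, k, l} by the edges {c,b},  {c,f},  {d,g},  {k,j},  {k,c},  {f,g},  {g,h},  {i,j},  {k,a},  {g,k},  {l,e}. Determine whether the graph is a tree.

No

The graph has 12 vertices and 11 edges.
It splits into 2 components, so it cannot be a tree.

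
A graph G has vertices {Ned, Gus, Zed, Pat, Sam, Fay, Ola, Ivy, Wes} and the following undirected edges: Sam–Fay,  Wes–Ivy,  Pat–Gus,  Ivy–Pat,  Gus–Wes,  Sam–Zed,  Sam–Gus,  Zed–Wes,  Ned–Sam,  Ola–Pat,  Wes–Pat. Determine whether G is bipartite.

No

The cycle Gus-Pat-Wes-Gus has length 3, which is odd, so the graph is not bipartite.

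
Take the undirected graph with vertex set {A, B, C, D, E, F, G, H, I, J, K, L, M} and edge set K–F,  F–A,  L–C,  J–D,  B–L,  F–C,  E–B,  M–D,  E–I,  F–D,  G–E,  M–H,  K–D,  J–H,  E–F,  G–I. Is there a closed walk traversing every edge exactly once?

Degrees: A:1, B:2, C:2, D:4, E:4, F:5, G:2, H:2, I:2, J:2, K:2, L:2, M:2
A, F have odd degree; an Eulerian circuit needs every degree to be even, so none exists.

No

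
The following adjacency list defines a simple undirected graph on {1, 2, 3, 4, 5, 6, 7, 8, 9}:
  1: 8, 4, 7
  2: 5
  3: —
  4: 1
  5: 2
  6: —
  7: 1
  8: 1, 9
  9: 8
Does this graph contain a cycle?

No

The graph has 9 vertices, 5 edges, and 4 connected components.
Since 5 = 9 - 4, the graph is a forest and contains no cycle.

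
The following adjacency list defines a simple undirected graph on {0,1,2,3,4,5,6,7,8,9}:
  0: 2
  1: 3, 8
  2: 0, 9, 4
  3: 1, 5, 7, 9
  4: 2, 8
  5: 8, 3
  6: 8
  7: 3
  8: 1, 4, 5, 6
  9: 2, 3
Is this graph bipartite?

Yes

Partition the vertices as {2, 3, 8} vs {0, 1, 4, 5, 6, 7, 9}. Each listed edge has one endpoint in each part, so the graph is bipartite.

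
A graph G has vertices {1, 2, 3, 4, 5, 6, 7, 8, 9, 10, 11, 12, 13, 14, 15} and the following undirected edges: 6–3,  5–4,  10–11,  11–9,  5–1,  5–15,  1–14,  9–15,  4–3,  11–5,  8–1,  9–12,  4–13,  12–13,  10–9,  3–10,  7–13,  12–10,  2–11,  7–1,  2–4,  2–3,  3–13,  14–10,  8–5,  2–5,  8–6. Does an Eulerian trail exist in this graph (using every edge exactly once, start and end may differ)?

No

Degrees: 1:4, 2:4, 3:5, 4:4, 5:6, 6:2, 7:2, 8:3, 9:4, 10:5, 11:4, 12:3, 13:4, 14:2, 15:2
Odd-degree vertices: 3, 8, 10, 12 (4 total).
With 4 odd-degree vertices (more than two), no single trail can use every edge.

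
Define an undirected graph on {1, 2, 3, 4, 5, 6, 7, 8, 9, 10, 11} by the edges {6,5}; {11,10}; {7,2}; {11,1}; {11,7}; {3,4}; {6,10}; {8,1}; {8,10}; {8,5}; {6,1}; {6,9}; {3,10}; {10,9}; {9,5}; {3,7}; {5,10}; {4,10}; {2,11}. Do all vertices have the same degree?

Degrees: 1:3, 2:2, 3:3, 4:2, 5:4, 6:4, 7:3, 8:3, 9:3, 10:7, 11:4
Degrees are not all equal (e.g. deg(2)=2 but deg(10)=7); not regular.

No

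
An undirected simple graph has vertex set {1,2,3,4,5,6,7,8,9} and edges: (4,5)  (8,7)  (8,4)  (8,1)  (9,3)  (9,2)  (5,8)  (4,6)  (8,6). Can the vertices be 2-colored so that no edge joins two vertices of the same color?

No

The cycle 5-4-8-5 has length 3, which is odd, so the graph is not bipartite.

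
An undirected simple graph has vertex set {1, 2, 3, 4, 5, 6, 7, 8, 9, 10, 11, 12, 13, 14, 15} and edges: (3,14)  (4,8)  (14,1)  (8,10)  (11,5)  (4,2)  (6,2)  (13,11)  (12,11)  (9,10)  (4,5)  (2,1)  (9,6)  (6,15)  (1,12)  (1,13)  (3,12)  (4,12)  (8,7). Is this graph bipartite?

Color {2, 5, 8, 9, 12, 13, 14, 15} black and {1, 3, 4, 6, 7, 10, 11} white. No edge joins two same-colored vertices, so the graph is bipartite.

Yes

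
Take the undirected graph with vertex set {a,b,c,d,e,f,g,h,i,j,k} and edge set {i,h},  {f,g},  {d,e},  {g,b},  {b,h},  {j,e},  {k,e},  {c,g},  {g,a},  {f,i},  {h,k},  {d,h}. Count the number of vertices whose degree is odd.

Degrees: a:1, b:2, c:1, d:2, e:3, f:2, g:4, h:4, i:2, j:1, k:2
Odd-degree vertices: a, c, e, j.

4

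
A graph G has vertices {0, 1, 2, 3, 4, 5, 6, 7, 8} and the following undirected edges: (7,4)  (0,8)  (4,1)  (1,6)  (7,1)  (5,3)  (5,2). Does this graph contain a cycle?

The graph has 9 vertices, 7 edges, and 3 connected components.
One cycle is 1-7-4-1.

Yes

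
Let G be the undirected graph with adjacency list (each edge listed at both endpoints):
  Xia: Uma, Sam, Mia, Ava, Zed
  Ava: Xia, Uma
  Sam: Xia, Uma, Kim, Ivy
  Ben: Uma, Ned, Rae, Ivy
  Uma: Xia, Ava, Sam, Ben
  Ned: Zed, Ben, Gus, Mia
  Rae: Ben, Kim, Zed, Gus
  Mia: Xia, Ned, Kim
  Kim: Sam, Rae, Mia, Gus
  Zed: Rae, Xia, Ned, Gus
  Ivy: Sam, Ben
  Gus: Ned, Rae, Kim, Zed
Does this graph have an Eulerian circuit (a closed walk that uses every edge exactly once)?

Degrees: Xia:5, Ava:2, Sam:4, Ben:4, Uma:4, Ned:4, Rae:4, Mia:3, Kim:4, Zed:4, Ivy:2, Gus:4
Vertices with odd degree: Xia, Mia. An Eulerian circuit requires all degrees even.

No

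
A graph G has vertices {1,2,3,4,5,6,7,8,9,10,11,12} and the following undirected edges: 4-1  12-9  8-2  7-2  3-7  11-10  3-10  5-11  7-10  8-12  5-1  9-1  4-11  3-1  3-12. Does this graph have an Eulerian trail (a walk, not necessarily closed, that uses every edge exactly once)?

No

Degrees: 1:4, 2:2, 3:4, 4:2, 5:2, 6:0, 7:3, 8:2, 9:2, 10:3, 11:3, 12:3
Odd-degree vertices: 7, 10, 11, 12 (4 total).
An Eulerian trail requires 0 or 2 odd-degree vertices; here there are 4.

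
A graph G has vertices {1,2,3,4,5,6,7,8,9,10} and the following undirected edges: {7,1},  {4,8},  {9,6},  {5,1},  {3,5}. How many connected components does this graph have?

5

Component: {2}
Component: {10}
Component: {4, 8}
Component: {6, 9}
Component: {1, 3, 5, 7}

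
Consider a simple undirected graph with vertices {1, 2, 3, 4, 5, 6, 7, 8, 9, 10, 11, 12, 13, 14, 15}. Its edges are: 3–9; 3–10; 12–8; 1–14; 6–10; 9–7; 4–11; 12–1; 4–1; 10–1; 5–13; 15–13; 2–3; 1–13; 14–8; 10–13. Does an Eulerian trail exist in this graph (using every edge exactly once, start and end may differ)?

No

Degrees: 1:5, 2:1, 3:3, 4:2, 5:1, 6:1, 7:1, 8:2, 9:2, 10:4, 11:1, 12:2, 13:4, 14:2, 15:1
Odd-degree vertices: 1, 2, 3, 5, 6, 7, 11, 15 (8 total).
With 8 odd-degree vertices (more than two), no single trail can use every edge.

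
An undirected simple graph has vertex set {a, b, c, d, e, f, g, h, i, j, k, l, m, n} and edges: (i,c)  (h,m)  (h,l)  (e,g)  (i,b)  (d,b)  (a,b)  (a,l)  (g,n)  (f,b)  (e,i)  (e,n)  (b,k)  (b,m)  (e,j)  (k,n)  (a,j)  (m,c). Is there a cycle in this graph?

Yes

The graph has 14 vertices, 18 edges, and 1 connected component.
Since 18 > 14 - 1, a cycle must exist; for instance a-l-h-m-c-i-e-j-a.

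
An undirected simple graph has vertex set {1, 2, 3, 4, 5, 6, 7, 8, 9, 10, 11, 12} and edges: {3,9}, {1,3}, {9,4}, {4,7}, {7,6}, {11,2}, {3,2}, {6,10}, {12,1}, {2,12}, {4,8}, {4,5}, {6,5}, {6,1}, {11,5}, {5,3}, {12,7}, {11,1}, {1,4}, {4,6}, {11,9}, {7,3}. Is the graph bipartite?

No

6-4-1-6 is an odd cycle (length 3), and a bipartite graph can contain only even cycles.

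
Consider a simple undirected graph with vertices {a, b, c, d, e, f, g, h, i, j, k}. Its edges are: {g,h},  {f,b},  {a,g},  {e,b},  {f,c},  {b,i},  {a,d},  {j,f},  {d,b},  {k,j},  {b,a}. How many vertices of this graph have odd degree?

8

Degrees: a:3, b:5, c:1, d:2, e:1, f:3, g:2, h:1, i:1, j:2, k:1
Odd-degree vertices: a, b, c, e, f, h, i, k.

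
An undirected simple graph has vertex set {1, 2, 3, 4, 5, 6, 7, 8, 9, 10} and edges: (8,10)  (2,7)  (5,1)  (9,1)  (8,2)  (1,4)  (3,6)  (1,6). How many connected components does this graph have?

Component: {2, 7, 8, 10}
Component: {1, 3, 4, 5, 6, 9}

2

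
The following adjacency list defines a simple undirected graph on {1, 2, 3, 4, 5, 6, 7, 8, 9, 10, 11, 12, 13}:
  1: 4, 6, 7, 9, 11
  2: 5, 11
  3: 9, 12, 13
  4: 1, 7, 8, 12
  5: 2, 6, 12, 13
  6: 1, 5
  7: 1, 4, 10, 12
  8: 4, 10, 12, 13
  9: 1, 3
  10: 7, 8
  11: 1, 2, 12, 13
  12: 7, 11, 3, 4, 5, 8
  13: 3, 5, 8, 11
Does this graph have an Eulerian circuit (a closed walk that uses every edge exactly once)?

Degrees: 1:5, 2:2, 3:3, 4:4, 5:4, 6:2, 7:4, 8:4, 9:2, 10:2, 11:4, 12:6, 13:4
1, 3 have odd degree; an Eulerian circuit needs every degree to be even, so none exists.

No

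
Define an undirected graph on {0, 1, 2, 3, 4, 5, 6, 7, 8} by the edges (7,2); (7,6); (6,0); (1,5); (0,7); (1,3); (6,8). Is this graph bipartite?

No

7-0-6-7 is an odd cycle (length 3), and a bipartite graph can contain only even cycles.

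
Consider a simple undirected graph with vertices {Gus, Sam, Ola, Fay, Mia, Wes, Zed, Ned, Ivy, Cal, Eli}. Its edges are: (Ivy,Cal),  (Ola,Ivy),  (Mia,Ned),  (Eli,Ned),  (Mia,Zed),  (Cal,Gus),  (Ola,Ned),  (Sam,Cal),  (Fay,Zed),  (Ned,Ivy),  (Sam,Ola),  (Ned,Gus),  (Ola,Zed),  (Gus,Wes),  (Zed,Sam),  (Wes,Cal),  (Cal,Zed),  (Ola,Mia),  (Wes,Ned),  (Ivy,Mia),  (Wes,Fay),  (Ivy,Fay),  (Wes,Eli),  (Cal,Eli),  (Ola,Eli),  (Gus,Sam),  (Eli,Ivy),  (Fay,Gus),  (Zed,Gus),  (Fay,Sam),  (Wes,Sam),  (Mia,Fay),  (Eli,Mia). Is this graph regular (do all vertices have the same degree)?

Degrees: Gus:6, Sam:6, Ola:6, Fay:6, Mia:6, Wes:6, Zed:6, Ned:6, Ivy:6, Cal:6, Eli:6
All degrees equal 6; the graph is regular.

Yes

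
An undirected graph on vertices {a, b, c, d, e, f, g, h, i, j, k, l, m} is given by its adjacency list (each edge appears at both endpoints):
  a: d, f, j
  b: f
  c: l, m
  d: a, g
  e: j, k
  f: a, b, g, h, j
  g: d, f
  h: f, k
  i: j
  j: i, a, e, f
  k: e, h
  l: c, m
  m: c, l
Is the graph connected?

No

Component: {c, l, m}
Component: {a, b, d, e, f, g, h, i, j, k}
There are 2 separate components, so the graph is not connected.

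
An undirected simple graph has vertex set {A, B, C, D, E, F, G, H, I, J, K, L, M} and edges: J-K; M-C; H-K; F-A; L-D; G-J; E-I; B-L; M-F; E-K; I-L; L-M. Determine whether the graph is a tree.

|V| = 13, |E| = 12.
It is connected with exactly 12 edges, hence acyclic — it is a tree.

Yes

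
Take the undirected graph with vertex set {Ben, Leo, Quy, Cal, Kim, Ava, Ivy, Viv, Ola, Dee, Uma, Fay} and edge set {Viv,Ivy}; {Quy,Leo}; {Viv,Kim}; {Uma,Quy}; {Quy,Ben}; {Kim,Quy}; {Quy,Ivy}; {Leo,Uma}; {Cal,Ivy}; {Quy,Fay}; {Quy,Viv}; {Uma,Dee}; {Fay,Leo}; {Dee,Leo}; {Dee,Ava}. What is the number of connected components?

Component: {Ola}
Component: {Ben, Leo, Quy, Cal, Kim, Ava, Ivy, Viv, Dee, Uma, Fay}

2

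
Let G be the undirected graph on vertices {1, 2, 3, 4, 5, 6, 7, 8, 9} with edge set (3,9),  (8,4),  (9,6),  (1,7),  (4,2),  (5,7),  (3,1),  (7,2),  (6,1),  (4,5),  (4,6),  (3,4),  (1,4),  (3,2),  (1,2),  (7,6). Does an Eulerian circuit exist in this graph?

Degrees: 1:5, 2:4, 3:4, 4:6, 5:2, 6:4, 7:4, 8:1, 9:2
Vertices with odd degree: 1, 8. An Eulerian circuit requires all degrees even.

No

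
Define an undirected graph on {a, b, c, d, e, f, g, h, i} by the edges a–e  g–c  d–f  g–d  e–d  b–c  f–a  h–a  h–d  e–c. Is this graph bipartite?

Yes

Color {b, e, f, g, h, i} black and {a, c, d} white. No edge joins two same-colored vertices, so the graph is bipartite.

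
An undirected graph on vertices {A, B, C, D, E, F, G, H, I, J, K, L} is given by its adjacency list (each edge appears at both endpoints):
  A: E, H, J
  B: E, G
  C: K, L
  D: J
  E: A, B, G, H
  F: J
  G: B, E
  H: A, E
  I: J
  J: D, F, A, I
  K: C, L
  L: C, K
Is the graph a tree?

|V| = 12, |E| = 13.
It is not connected, so it is not a tree.

No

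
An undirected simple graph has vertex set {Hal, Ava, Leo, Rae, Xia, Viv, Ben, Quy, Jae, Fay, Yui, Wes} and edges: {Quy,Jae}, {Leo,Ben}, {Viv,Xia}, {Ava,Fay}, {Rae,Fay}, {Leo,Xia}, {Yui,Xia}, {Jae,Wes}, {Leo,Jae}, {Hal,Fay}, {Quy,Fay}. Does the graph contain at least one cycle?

The graph has 12 vertices, 11 edges, and 1 connected component.
Since 11 = 12 - 1, the graph is a forest and contains no cycle.

No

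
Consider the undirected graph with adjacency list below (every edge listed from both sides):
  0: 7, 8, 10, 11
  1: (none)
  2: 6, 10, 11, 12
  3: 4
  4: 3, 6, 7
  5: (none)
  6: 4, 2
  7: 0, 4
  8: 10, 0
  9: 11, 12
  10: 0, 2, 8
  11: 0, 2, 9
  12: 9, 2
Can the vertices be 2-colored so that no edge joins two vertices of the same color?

The cycle 10-8-0-10 has length 3, which is odd, so the graph is not bipartite.

No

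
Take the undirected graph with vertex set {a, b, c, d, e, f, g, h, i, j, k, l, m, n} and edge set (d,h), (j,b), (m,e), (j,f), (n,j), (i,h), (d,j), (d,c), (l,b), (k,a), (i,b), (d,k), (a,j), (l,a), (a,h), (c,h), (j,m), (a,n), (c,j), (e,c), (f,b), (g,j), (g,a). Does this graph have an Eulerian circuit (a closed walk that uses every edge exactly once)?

Degrees: a:6, b:4, c:4, d:4, e:2, f:2, g:2, h:4, i:2, j:8, k:2, l:2, m:2, n:2
Every vertex has even degree and the edges form a single connected piece, so an Eulerian circuit exists.

Yes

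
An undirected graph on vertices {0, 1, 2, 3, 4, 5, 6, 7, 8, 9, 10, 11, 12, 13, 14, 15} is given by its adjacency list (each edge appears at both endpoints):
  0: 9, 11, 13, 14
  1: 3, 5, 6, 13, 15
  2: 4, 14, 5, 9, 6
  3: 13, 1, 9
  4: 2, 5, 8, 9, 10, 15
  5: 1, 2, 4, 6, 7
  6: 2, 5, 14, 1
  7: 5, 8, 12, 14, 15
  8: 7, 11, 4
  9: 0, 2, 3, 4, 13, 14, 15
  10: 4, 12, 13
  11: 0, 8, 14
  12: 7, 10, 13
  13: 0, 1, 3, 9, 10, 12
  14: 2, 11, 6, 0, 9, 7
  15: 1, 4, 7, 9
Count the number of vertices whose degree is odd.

10

Degrees: 0:4, 1:5, 2:5, 3:3, 4:6, 5:5, 6:4, 7:5, 8:3, 9:7, 10:3, 11:3, 12:3, 13:6, 14:6, 15:4
Odd-degree vertices: 1, 2, 3, 5, 7, 8, 9, 10, 11, 12.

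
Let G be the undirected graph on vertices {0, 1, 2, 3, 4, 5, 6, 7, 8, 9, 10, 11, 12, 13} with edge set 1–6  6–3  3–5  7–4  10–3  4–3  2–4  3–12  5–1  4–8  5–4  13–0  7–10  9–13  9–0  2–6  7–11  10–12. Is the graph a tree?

|V| = 14, |E| = 18.
It splits into 2 components, so it cannot be a tree.

No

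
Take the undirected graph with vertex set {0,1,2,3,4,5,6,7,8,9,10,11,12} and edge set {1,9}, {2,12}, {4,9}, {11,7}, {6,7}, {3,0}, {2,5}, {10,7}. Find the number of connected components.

5

Component: {8}
Component: {0, 3}
Component: {1, 4, 9}
Component: {2, 5, 12}
Component: {6, 7, 10, 11}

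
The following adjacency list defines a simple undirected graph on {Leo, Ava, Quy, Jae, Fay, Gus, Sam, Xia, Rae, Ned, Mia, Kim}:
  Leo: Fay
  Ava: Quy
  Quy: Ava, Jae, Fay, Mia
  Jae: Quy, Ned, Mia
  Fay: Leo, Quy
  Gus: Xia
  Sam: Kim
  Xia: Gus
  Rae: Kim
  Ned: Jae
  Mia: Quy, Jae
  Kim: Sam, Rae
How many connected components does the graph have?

3

Component: {Gus, Xia}
Component: {Sam, Rae, Kim}
Component: {Leo, Ava, Quy, Jae, Fay, Ned, Mia}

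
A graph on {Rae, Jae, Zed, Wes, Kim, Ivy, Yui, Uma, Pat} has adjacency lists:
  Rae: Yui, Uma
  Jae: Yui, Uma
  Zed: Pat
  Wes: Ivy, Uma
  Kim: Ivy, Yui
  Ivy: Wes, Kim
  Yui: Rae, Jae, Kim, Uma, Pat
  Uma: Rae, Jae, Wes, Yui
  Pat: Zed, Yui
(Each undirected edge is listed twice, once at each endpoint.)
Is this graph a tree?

|V| = 9, |E| = 11.
A tree on 9 vertices has exactly 8 edges; this graph has 11, so it contains a cycle and is not a tree.

No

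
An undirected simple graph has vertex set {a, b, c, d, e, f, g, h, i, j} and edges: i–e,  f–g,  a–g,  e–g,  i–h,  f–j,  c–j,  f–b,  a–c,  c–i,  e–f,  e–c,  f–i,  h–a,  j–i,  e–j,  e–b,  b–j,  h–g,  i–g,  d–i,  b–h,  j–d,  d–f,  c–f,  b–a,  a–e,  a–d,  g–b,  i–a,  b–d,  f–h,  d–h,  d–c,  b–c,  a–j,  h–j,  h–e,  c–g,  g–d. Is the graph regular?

Yes

Degrees: a:8, b:8, c:8, d:8, e:8, f:8, g:8, h:8, i:8, j:8
All degrees equal 8; the graph is regular.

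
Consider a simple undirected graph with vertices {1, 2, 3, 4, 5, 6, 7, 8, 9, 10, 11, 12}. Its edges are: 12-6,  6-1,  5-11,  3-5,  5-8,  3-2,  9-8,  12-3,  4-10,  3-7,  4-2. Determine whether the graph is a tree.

|V| = 12, |E| = 11.
It is connected with exactly 11 edges, hence acyclic — it is a tree.

Yes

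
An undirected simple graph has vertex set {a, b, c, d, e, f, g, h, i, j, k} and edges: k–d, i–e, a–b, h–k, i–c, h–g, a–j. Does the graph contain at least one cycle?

No

The graph has 11 vertices, 7 edges, and 4 connected components.
A forest on 11 vertices with 4 components has exactly 7 edges, which matches — so no cycle.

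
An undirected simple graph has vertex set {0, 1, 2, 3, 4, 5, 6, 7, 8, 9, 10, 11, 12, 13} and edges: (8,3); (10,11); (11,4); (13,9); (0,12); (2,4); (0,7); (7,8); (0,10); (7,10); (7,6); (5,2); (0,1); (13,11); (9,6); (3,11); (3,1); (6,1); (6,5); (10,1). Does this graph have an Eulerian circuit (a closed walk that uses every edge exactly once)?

No

Degrees: 0:4, 1:4, 2:2, 3:3, 4:2, 5:2, 6:4, 7:4, 8:2, 9:2, 10:4, 11:4, 12:1, 13:2
Vertices with odd degree: 3, 12. An Eulerian circuit requires all degrees even.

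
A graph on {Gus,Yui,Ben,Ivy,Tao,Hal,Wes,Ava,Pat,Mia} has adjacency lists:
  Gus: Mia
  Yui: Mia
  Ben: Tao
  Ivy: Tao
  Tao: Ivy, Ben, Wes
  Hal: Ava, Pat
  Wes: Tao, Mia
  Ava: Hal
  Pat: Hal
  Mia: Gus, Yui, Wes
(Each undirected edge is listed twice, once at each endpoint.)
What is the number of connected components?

2

Component: {Hal, Ava, Pat}
Component: {Gus, Yui, Ben, Ivy, Tao, Wes, Mia}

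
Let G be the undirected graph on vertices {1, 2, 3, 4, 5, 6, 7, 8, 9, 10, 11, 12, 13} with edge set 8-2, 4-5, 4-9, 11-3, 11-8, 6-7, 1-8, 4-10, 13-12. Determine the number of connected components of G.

4

Component: {6, 7}
Component: {12, 13}
Component: {4, 5, 9, 10}
Component: {1, 2, 3, 8, 11}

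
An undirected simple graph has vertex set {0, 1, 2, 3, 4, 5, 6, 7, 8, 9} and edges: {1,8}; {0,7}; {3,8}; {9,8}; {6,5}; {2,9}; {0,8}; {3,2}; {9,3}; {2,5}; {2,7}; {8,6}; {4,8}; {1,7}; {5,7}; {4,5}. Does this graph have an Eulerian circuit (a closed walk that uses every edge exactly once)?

Degrees: 0:2, 1:2, 2:4, 3:3, 4:2, 5:4, 6:2, 7:4, 8:6, 9:3
Vertices with odd degree: 3, 9. An Eulerian circuit requires all degrees even.

No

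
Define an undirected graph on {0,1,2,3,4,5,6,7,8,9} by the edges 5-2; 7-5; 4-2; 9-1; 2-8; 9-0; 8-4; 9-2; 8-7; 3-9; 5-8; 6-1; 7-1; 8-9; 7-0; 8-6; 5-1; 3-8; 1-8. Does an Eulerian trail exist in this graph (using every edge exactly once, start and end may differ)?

Yes

Degrees: 0:2, 1:5, 2:4, 3:2, 4:2, 5:4, 6:2, 7:4, 8:8, 9:5
Odd-degree vertices: 1, 9 (2 total).
With 2 odd-degree vertices and all edges in one connected piece, an Eulerian trail exists (from 1 to 9).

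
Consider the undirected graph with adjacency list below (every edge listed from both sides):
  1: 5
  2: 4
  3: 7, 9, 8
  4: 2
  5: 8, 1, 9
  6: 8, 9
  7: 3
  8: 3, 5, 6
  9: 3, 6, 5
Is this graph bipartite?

Yes

A valid 2-coloring puts {3, 4, 5, 6} on one side and {1, 2, 7, 8, 9} on the other; every edge crosses between the two sides.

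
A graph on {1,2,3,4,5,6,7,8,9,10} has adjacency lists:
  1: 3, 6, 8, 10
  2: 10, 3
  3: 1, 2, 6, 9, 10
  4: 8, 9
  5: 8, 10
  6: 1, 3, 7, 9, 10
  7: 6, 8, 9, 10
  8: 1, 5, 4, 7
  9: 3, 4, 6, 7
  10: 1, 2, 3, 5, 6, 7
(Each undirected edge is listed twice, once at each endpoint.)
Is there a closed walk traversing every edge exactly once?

No

Degrees: 1:4, 2:2, 3:5, 4:2, 5:2, 6:5, 7:4, 8:4, 9:4, 10:6
Vertices with odd degree: 3, 6. An Eulerian circuit requires all degrees even.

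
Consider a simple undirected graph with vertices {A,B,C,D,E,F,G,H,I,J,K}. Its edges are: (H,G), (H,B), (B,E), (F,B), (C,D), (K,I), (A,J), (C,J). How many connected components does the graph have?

3

Component: {I, K}
Component: {A, C, D, J}
Component: {B, E, F, G, H}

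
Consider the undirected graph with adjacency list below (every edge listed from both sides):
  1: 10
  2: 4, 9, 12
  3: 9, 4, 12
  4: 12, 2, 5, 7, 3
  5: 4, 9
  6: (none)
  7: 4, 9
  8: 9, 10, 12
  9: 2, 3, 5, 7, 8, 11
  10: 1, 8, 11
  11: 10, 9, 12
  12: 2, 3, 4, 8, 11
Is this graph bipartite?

3-4-12-3 is an odd cycle (length 3), and a bipartite graph can contain only even cycles.

No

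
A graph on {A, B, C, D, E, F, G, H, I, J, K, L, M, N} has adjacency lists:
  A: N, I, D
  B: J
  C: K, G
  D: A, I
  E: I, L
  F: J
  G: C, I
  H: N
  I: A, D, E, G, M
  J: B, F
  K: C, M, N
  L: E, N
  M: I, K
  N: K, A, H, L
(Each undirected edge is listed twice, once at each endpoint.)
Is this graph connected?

No

Component: {B, F, J}
Component: {A, C, D, E, G, H, I, K, L, M, N}
No edge joins these 2 groups, so the graph is disconnected.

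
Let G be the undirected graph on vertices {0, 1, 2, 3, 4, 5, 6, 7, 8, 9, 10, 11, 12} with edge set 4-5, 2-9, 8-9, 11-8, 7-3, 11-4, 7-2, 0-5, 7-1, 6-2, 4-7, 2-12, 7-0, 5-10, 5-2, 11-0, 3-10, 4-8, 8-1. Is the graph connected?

A breadth-first search from 0 visits 0, 7, 5, 11, 1, 2, 4, 3, 10, 8, 6, 12, 9 — all 13 vertices — so the graph is connected.

Yes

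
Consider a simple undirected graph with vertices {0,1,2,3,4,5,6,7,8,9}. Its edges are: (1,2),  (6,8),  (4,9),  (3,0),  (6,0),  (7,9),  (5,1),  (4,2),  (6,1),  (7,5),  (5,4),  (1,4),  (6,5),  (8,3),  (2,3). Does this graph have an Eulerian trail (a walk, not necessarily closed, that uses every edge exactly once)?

Degrees: 0:2, 1:4, 2:3, 3:3, 4:4, 5:4, 6:4, 7:2, 8:2, 9:2
Odd-degree vertices: 2, 3 (2 total).
With 2 odd-degree vertices and all edges in one connected piece, an Eulerian trail exists (from 2 to 3).

Yes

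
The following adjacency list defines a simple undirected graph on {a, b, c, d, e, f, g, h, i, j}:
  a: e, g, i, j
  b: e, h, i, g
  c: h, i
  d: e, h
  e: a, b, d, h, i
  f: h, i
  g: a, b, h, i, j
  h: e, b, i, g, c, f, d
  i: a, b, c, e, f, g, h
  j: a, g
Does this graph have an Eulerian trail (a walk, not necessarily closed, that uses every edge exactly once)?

Degrees: a:4, b:4, c:2, d:2, e:5, f:2, g:5, h:7, i:7, j:2
Odd-degree vertices: e, g, h, i (4 total).
With 4 odd-degree vertices (more than two), no single trail can use every edge.

No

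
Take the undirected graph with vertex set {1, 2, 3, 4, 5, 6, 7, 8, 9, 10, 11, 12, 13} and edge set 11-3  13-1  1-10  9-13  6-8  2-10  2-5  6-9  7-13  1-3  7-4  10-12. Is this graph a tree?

|V| = 13, |E| = 12.
It is connected with exactly 12 edges, hence acyclic — it is a tree.

Yes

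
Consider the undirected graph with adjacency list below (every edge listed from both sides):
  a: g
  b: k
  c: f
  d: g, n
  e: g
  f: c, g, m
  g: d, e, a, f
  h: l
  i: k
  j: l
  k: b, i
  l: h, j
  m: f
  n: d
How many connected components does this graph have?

3

Component: {b, i, k}
Component: {h, j, l}
Component: {a, c, d, e, f, g, m, n}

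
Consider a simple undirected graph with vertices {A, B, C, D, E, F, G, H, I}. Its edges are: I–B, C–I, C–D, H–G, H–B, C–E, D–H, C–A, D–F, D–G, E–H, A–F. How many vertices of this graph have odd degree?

0

Degrees: A:2, B:2, C:4, D:4, E:2, F:2, G:2, H:4, I:2
Odd-degree vertices: none.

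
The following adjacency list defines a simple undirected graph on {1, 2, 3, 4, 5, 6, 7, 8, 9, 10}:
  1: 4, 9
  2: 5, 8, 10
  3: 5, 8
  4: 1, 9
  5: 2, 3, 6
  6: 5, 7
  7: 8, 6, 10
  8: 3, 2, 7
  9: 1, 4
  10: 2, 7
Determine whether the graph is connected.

Component: {1, 4, 9}
Component: {2, 3, 5, 6, 7, 8, 10}
There are 2 separate components, so the graph is not connected.

No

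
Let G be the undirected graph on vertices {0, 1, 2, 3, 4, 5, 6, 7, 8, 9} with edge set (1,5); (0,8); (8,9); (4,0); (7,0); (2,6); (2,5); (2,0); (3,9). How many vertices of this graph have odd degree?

Degrees: 0:4, 1:1, 2:3, 3:1, 4:1, 5:2, 6:1, 7:1, 8:2, 9:2
Odd-degree vertices: 1, 2, 3, 4, 6, 7.

6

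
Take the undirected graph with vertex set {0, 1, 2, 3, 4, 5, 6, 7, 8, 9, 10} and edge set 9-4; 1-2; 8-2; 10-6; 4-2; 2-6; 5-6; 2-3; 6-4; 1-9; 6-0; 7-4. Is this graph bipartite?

The cycle 2-4-6-2 has length 3, which is odd, so the graph is not bipartite.

No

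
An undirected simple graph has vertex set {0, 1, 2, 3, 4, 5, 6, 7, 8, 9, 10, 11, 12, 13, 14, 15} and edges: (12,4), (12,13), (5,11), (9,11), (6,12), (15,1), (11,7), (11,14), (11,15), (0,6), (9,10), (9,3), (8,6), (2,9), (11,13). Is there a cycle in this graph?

No

|V| = 16, |E| = 15, number of components = 1.
Since 15 = 16 - 1, the graph is a forest and contains no cycle.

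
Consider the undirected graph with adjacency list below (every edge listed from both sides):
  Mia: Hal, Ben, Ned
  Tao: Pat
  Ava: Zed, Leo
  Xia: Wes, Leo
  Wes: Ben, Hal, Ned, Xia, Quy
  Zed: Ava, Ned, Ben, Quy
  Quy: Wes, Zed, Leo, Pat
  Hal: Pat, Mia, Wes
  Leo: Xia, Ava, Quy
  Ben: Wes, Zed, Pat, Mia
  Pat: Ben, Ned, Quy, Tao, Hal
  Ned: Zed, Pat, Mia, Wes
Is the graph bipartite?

Yes

A valid 2-coloring puts {Tao, Ava, Xia, Quy, Hal, Ben, Ned} on one side and {Mia, Wes, Zed, Leo, Pat} on the other; every edge crosses between the two sides.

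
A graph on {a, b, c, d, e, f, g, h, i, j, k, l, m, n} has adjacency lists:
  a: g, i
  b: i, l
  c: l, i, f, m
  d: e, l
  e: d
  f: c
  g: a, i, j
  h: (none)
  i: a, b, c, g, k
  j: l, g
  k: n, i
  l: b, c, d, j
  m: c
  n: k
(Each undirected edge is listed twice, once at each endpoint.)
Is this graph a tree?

No

The graph has 14 vertices and 15 edges.
It splits into 2 components, so it cannot be a tree.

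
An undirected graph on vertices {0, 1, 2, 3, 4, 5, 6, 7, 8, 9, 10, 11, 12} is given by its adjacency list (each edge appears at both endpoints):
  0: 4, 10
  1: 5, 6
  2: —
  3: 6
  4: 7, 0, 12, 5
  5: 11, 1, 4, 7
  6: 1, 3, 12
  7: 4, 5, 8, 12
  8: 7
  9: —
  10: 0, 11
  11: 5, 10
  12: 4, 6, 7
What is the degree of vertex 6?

3

Neighbors of 6: 1, 3, 12.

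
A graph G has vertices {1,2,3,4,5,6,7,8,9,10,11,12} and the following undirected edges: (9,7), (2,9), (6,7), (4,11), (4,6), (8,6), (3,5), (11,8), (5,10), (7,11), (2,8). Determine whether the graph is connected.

No

Component: {1}
Component: {12}
Component: {3, 5, 10}
Component: {2, 4, 6, 7, 8, 9, 11}
There are 4 separate components, so the graph is not connected.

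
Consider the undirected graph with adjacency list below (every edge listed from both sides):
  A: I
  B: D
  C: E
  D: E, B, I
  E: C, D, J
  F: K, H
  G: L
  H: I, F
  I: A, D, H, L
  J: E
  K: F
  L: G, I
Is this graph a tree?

The graph has 12 vertices and 11 edges.
It is connected with exactly 11 edges, hence acyclic — it is a tree.

Yes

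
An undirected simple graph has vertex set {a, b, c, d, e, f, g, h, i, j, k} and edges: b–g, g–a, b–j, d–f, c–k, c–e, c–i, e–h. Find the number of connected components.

3

Component: {d, f}
Component: {a, b, g, j}
Component: {c, e, h, i, k}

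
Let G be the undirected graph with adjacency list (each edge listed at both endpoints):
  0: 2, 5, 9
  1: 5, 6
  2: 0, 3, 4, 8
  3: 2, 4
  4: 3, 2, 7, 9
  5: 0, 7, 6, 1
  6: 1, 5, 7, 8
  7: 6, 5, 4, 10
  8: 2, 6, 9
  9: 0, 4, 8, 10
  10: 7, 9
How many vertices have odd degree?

Degrees: 0:3, 1:2, 2:4, 3:2, 4:4, 5:4, 6:4, 7:4, 8:3, 9:4, 10:2
Odd-degree vertices: 0, 8.

2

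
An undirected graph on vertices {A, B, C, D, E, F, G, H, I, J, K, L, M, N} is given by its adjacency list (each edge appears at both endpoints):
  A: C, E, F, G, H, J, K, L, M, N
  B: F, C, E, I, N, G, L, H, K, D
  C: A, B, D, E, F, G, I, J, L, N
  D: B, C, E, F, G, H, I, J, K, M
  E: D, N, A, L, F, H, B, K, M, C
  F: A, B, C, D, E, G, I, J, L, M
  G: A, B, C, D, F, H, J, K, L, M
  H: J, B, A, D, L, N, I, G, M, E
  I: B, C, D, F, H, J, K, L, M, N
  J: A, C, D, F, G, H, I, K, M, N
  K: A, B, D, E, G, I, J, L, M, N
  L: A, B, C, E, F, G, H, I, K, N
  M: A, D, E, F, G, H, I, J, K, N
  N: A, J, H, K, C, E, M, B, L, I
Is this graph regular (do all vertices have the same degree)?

Degrees: A:10, B:10, C:10, D:10, E:10, F:10, G:10, H:10, I:10, J:10, K:10, L:10, M:10, N:10
All degrees equal 10; the graph is regular.

Yes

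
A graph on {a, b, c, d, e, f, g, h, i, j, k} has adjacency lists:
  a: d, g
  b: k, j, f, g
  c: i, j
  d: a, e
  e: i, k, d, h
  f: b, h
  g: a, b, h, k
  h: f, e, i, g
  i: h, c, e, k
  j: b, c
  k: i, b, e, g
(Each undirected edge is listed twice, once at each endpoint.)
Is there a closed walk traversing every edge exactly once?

Yes

Degrees: a:2, b:4, c:2, d:2, e:4, f:2, g:4, h:4, i:4, j:2, k:4
All degrees are even and the non-isolated vertices are connected — an Eulerian circuit exists.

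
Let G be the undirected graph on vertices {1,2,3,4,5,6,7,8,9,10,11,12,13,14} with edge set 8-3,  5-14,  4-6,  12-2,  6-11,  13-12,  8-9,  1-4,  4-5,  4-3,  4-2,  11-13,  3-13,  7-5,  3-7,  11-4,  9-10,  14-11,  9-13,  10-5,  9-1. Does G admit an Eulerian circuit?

Yes

Degrees: 1:2, 2:2, 3:4, 4:6, 5:4, 6:2, 7:2, 8:2, 9:4, 10:2, 11:4, 12:2, 13:4, 14:2
All degrees are even and the non-isolated vertices are connected — an Eulerian circuit exists.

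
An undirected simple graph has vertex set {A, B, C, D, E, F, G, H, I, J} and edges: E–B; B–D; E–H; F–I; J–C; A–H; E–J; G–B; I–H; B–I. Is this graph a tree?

No

|V| = 10, |E| = 10.
A tree on 10 vertices has exactly 9 edges; this graph has 10, so it contains a cycle and is not a tree.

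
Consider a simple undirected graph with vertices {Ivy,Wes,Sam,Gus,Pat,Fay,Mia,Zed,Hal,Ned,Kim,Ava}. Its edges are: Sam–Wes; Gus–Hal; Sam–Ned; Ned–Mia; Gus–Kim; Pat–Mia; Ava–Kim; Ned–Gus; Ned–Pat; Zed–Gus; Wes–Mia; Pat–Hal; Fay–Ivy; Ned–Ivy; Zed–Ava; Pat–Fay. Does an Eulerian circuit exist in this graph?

No

Degrees: Ivy:2, Wes:2, Sam:2, Gus:4, Pat:4, Fay:2, Mia:3, Zed:2, Hal:2, Ned:5, Kim:2, Ava:2
Vertices with odd degree: Mia, Ned. An Eulerian circuit requires all degrees even.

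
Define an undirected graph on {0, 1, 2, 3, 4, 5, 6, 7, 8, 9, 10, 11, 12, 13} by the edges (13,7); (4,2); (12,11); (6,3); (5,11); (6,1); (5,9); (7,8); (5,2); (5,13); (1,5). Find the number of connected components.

Component: {0}
Component: {10}
Component: {1, 2, 3, 4, 5, 6, 7, 8, 9, 11, 12, 13}

3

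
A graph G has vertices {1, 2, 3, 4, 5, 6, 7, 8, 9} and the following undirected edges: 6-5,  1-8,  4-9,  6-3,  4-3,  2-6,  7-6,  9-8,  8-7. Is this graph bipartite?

A valid 2-coloring puts {4, 6, 8} on one side and {1, 2, 3, 5, 7, 9} on the other; every edge crosses between the two sides.

Yes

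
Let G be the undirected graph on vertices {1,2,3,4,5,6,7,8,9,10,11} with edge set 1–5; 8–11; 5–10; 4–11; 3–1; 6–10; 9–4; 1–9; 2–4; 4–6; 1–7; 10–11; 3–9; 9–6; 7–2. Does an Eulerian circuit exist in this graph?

No

Degrees: 1:4, 2:2, 3:2, 4:4, 5:2, 6:3, 7:2, 8:1, 9:4, 10:3, 11:3
6, 8, 10, 11 have odd degree; an Eulerian circuit needs every degree to be even, so none exists.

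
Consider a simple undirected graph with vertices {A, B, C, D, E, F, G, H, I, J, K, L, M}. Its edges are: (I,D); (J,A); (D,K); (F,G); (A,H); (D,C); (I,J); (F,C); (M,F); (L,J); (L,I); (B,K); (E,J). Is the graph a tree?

No

|V| = 13, |E| = 13.
Connected but with 13 > 12 edges, so it has a cycle and is not a tree.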